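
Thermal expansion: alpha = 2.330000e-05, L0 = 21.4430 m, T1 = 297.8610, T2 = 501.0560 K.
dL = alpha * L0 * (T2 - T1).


dT = 203.1950 K
dL = 2.330000e-05 * 21.4430 * 203.1950 = 0.101521 m
L_final = 21.544521 m

dL = 0.101521 m


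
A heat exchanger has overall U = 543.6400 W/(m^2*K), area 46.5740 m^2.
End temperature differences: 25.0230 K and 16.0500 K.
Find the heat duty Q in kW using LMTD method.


LMTD = 20.2055 K
Q = 543.6400 * 46.5740 * 20.2055 = 511593.4649 W = 511.5935 kW

511.5935 kW


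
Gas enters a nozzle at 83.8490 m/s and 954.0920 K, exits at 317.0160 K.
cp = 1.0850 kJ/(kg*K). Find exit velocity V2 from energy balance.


dT = 637.0760 K
2*cp*1000*dT = 1382454.9200
V1^2 = 7030.6548
V2 = sqrt(1389485.5748) = 1178.7644 m/s

1178.7644 m/s


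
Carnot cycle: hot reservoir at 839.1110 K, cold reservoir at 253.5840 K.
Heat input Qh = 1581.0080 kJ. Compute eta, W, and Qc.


eta = 1 - 253.5840/839.1110 = 0.6978
W = 0.6978 * 1581.0080 = 1103.2186 kJ
Qc = 1581.0080 - 1103.2186 = 477.7894 kJ

eta = 69.7794%, W = 1103.2186 kJ, Qc = 477.7894 kJ


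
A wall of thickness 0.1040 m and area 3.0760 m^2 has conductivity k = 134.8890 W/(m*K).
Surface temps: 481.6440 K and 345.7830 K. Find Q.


dT = 135.8610 K
Q = 134.8890 * 3.0760 * 135.8610 / 0.1040 = 542031.2598 W

542031.2598 W


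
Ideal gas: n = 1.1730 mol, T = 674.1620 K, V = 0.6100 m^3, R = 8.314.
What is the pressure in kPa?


P = nRT/V = 1.1730 * 8.314 * 674.1620 / 0.6100
= 6574.6449 / 0.6100 = 10778.1064 Pa = 10.7781 kPa

10.7781 kPa


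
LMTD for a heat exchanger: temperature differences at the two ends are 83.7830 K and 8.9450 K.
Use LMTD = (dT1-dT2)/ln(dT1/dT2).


dT1/dT2 = 9.3665
ln(dT1/dT2) = 2.2371
LMTD = 74.8380 / 2.2371 = 33.4526 K

33.4526 K


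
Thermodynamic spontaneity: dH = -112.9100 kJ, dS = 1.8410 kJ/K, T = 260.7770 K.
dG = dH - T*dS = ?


T*dS = 260.7770 * 1.8410 = 480.0905 kJ
dG = -112.9100 - 480.0905 = -593.0005 kJ (spontaneous)

dG = -593.0005 kJ, spontaneous


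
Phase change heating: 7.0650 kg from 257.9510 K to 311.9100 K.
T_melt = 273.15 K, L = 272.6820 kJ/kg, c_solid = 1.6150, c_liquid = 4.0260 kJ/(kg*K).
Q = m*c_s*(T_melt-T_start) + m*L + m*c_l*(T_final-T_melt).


Q1 (sensible, solid) = 7.0650 * 1.6150 * 15.1990 = 173.4202 kJ
Q2 (latent) = 7.0650 * 272.6820 = 1926.4983 kJ
Q3 (sensible, liquid) = 7.0650 * 4.0260 * 38.7600 = 1102.4774 kJ
Q_total = 3202.3960 kJ

3202.3960 kJ


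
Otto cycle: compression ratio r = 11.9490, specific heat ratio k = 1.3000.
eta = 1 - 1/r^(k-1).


r^(k-1) = 2.1047
eta = 1 - 1/2.1047 = 0.5249 = 52.4883%

52.4883%


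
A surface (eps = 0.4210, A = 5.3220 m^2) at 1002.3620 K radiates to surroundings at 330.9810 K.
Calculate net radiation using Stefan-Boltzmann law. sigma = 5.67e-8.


T^4 = 1.0095e+12
Tsurr^4 = 1.2001e+10
Q = 0.4210 * 5.67e-8 * 5.3220 * 9.9748e+11 = 126719.8101 W

126719.8101 W


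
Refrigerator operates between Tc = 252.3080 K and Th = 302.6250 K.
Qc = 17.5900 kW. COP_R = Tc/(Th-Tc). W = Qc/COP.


COP = 252.3080 / 50.3170 = 5.0144
W = 17.5900 / 5.0144 = 3.5079 kW

COP = 5.0144, W = 3.5079 kW


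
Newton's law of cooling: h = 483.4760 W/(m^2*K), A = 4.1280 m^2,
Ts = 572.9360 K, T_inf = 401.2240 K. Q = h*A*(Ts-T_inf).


dT = 171.7120 K
Q = 483.4760 * 4.1280 * 171.7120 = 342700.9084 W

342700.9084 W


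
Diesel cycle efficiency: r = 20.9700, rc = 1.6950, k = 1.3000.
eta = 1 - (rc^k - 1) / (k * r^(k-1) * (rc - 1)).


r^(k-1) = 2.4916
rc^k = 1.9857
eta = 0.5621 = 56.2124%

56.2124%


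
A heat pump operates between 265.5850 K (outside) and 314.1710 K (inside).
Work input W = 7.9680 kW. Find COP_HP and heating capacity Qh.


COP = 314.1710 / 48.5860 = 6.4663
Qh = 6.4663 * 7.9680 = 51.5234 kW

COP = 6.4663, Qh = 51.5234 kW


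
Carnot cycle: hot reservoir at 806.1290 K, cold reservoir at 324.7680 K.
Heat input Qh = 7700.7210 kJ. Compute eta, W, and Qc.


eta = 1 - 324.7680/806.1290 = 0.5971
W = 0.5971 * 7700.7210 = 4598.3047 kJ
Qc = 7700.7210 - 4598.3047 = 3102.4163 kJ

eta = 59.7127%, W = 4598.3047 kJ, Qc = 3102.4163 kJ


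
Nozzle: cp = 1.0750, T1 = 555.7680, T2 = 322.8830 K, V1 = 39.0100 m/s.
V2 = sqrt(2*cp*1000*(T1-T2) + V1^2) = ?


dT = 232.8850 K
2*cp*1000*dT = 500702.7500
V1^2 = 1521.7801
V2 = sqrt(502224.5301) = 708.6780 m/s

708.6780 m/s


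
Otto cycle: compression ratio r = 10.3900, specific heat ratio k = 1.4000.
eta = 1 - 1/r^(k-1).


r^(k-1) = 2.5506
eta = 1 - 1/2.5506 = 0.6079 = 60.7939%

60.7939%


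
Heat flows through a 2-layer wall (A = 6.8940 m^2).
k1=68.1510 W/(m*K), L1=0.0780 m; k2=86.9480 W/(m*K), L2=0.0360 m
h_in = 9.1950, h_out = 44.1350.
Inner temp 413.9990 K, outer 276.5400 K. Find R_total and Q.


R_conv_in = 1/(9.1950*6.8940) = 0.0158
R_1 = 0.0780/(68.1510*6.8940) = 0.0002
R_2 = 0.0360/(86.9480*6.8940) = 6.0058e-05
R_conv_out = 1/(44.1350*6.8940) = 0.0033
R_total = 0.0193 K/W
Q = 137.4590 / 0.0193 = 7126.6806 W

R_total = 0.0193 K/W, Q = 7126.6806 W


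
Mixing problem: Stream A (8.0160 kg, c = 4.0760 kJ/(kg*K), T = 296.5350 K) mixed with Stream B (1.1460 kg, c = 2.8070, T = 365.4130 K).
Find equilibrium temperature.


num = 10864.2207
den = 35.8900
Tf = 302.7085 K

302.7085 K


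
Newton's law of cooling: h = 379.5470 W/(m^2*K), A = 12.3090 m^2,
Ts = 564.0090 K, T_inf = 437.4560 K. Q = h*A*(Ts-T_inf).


dT = 126.5530 K
Q = 379.5470 * 12.3090 * 126.5530 = 591235.8766 W

591235.8766 W


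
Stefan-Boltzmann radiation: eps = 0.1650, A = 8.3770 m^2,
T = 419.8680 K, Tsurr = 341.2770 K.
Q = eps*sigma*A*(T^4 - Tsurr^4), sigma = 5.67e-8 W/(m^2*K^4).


T^4 = 3.1078e+10
Tsurr^4 = 1.3565e+10
Q = 0.1650 * 5.67e-8 * 8.3770 * 1.7513e+10 = 1372.4805 W

1372.4805 W


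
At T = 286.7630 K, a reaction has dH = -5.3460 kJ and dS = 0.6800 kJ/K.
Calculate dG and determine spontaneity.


T*dS = 286.7630 * 0.6800 = 194.9988 kJ
dG = -5.3460 - 194.9988 = -200.3448 kJ (spontaneous)

dG = -200.3448 kJ, spontaneous


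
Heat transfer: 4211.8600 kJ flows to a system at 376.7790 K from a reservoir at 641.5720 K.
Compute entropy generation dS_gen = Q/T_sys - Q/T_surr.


dS_sys = 4211.8600/376.7790 = 11.1786 kJ/K
dS_surr = -4211.8600/641.5720 = -6.5649 kJ/K
dS_gen = 11.1786 - 6.5649 = 4.6137 kJ/K (irreversible)

dS_gen = 4.6137 kJ/K, irreversible


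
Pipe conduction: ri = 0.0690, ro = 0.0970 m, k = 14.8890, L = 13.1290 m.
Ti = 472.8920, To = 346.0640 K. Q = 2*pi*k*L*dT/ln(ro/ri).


dT = 126.8280 K
ln(ro/ri) = 0.3406
Q = 2*pi*14.8890*13.1290*126.8280 / 0.3406 = 457342.7958 W

457342.7958 W


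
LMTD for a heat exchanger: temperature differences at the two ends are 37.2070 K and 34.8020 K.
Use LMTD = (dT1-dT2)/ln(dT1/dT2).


dT1/dT2 = 1.0691
ln(dT1/dT2) = 0.0668
LMTD = 2.4050 / 0.0668 = 35.9911 K

35.9911 K


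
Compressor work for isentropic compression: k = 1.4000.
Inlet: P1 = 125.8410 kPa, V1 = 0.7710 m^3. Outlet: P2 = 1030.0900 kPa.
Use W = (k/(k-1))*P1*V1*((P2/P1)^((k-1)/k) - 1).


(k-1)/k = 0.2857
(P2/P1)^exp = 1.8234
W = 3.5000 * 125.8410 * 0.7710 * (1.8234 - 1) = 279.5980 kJ

279.5980 kJ


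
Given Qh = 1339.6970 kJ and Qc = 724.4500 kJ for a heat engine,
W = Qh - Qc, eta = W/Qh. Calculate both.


W = 1339.6970 - 724.4500 = 615.2470 kJ
eta = 615.2470 / 1339.6970 = 0.4592 = 45.9243%

W = 615.2470 kJ, eta = 45.9243%


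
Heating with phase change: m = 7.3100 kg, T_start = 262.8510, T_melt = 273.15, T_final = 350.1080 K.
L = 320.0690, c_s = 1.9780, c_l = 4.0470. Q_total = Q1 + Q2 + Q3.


Q1 (sensible, solid) = 7.3100 * 1.9780 * 10.2990 = 148.9151 kJ
Q2 (latent) = 7.3100 * 320.0690 = 2339.7044 kJ
Q3 (sensible, liquid) = 7.3100 * 4.0470 * 76.9580 = 2276.6924 kJ
Q_total = 4765.3119 kJ

4765.3119 kJ


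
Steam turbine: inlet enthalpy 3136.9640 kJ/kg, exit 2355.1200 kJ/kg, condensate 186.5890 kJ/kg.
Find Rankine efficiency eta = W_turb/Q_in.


W = 781.8440 kJ/kg
Q_in = 2950.3750 kJ/kg
eta = 0.2650 = 26.4998%

eta = 26.4998%


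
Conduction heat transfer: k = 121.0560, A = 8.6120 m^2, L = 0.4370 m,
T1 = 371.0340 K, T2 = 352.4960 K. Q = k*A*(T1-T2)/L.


dT = 18.5380 K
Q = 121.0560 * 8.6120 * 18.5380 / 0.4370 = 44225.4012 W

44225.4012 W


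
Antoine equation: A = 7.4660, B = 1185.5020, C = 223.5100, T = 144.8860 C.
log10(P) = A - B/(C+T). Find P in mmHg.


C+T = 368.3960
B/(C+T) = 3.2180
log10(P) = 7.4660 - 3.2180 = 4.2480
P = 10^4.2480 = 17700.6833 mmHg

17700.6833 mmHg


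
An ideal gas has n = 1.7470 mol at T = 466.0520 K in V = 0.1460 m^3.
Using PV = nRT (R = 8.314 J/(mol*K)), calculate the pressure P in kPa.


P = nRT/V = 1.7470 * 8.314 * 466.0520 / 0.1460
= 6769.1993 / 0.1460 = 46364.3788 Pa = 46.3644 kPa

46.3644 kPa


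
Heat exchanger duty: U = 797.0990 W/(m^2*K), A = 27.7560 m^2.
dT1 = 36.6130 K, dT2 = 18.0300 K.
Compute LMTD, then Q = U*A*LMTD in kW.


LMTD = 26.2336 K
Q = 797.0990 * 27.7560 * 26.2336 = 580399.5392 W = 580.3995 kW

580.3995 kW


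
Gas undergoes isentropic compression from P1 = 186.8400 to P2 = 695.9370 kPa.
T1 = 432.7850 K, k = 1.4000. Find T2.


(k-1)/k = 0.2857
(P2/P1)^exp = 1.4560
T2 = 432.7850 * 1.4560 = 630.1496 K

630.1496 K


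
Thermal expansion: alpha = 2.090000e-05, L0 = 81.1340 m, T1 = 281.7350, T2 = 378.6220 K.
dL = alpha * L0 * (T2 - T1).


dT = 96.8870 K
dL = 2.090000e-05 * 81.1340 * 96.8870 = 0.164291 m
L_final = 81.298291 m

dL = 0.164291 m


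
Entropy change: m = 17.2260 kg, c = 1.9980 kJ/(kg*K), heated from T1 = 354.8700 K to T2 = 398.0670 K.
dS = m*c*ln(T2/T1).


T2/T1 = 1.1217
ln(T2/T1) = 0.1149
dS = 17.2260 * 1.9980 * 0.1149 = 3.9535 kJ/K

3.9535 kJ/K


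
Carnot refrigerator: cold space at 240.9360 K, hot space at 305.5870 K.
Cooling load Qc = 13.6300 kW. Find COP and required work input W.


COP = 240.9360 / 64.6510 = 3.7267
W = 13.6300 / 3.7267 = 3.6574 kW

COP = 3.7267, W = 3.6574 kW


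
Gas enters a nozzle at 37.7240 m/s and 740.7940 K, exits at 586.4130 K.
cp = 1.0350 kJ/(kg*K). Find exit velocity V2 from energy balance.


dT = 154.3810 K
2*cp*1000*dT = 319568.6700
V1^2 = 1423.1002
V2 = sqrt(320991.7702) = 566.5614 m/s

566.5614 m/s


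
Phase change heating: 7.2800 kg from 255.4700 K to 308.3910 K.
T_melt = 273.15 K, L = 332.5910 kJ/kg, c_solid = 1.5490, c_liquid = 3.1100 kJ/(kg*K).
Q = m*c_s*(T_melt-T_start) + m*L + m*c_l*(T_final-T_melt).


Q1 (sensible, solid) = 7.2800 * 1.5490 * 17.6800 = 199.3724 kJ
Q2 (latent) = 7.2800 * 332.5910 = 2421.2625 kJ
Q3 (sensible, liquid) = 7.2800 * 3.1100 * 35.2410 = 797.8844 kJ
Q_total = 3418.5193 kJ

3418.5193 kJ


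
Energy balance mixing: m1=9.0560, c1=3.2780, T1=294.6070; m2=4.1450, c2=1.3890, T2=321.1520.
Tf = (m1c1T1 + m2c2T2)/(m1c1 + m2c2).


num = 10594.5783
den = 35.4430
Tf = 298.9190 K

298.9190 K


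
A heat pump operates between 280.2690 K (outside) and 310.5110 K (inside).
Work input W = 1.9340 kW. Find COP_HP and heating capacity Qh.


COP = 310.5110 / 30.2420 = 10.2675
Qh = 10.2675 * 1.9340 = 19.8574 kW

COP = 10.2675, Qh = 19.8574 kW


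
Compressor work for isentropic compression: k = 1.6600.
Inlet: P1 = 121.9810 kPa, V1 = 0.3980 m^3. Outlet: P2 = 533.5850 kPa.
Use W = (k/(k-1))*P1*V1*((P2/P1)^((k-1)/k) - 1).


(k-1)/k = 0.3976
(P2/P1)^exp = 1.7981
W = 2.5152 * 121.9810 * 0.3980 * (1.7981 - 1) = 97.4566 kJ

97.4566 kJ


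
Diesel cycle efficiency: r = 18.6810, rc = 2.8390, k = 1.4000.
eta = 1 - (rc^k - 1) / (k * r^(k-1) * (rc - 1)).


r^(k-1) = 3.2252
rc^k = 4.3095
eta = 0.6014 = 60.1435%

60.1435%


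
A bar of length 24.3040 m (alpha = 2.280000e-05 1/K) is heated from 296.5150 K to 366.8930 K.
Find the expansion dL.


dT = 70.3780 K
dL = 2.280000e-05 * 24.3040 * 70.3780 = 0.038999 m
L_final = 24.342999 m

dL = 0.038999 m


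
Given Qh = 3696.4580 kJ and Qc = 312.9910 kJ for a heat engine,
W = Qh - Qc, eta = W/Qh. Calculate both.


W = 3696.4580 - 312.9910 = 3383.4670 kJ
eta = 3383.4670 / 3696.4580 = 0.9153 = 91.5327%

W = 3383.4670 kJ, eta = 91.5327%


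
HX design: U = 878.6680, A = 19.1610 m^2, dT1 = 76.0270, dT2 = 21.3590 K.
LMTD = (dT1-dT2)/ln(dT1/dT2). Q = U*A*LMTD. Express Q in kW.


LMTD = 43.0587 K
Q = 878.6680 * 19.1610 * 43.0587 = 724943.2399 W = 724.9432 kW

724.9432 kW


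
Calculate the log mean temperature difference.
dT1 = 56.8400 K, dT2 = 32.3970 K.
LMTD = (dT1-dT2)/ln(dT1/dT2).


dT1/dT2 = 1.7545
ln(dT1/dT2) = 0.5622
LMTD = 24.4430 / 0.5622 = 43.4794 K

43.4794 K


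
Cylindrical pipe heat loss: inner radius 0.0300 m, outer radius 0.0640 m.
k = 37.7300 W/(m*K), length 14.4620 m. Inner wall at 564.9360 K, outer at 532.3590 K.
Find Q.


dT = 32.5770 K
ln(ro/ri) = 0.7577
Q = 2*pi*37.7300*14.4620*32.5770 / 0.7577 = 147406.6332 W

147406.6332 W


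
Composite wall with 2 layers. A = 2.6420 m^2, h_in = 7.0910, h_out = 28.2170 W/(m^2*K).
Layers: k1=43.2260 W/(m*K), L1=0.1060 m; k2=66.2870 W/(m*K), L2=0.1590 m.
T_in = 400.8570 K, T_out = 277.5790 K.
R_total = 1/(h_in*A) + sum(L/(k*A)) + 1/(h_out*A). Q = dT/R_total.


R_conv_in = 1/(7.0910*2.6420) = 0.0534
R_1 = 0.1060/(43.2260*2.6420) = 0.0009
R_2 = 0.1590/(66.2870*2.6420) = 0.0009
R_conv_out = 1/(28.2170*2.6420) = 0.0134
R_total = 0.0686 K/W
Q = 123.2780 / 0.0686 = 1796.3304 W

R_total = 0.0686 K/W, Q = 1796.3304 W


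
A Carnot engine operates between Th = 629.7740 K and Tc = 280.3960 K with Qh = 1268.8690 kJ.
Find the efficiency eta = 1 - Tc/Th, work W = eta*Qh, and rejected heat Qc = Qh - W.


eta = 1 - 280.3960/629.7740 = 0.5548
W = 0.5548 * 1268.8690 = 703.9270 kJ
Qc = 1268.8690 - 703.9270 = 564.9420 kJ

eta = 55.4767%, W = 703.9270 kJ, Qc = 564.9420 kJ


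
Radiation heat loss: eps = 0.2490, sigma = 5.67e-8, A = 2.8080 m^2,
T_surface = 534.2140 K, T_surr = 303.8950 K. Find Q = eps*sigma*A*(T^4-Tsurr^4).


T^4 = 8.1444e+10
Tsurr^4 = 8.5289e+09
Q = 0.2490 * 5.67e-8 * 2.8080 * 7.2915e+10 = 2890.6735 W

2890.6735 W


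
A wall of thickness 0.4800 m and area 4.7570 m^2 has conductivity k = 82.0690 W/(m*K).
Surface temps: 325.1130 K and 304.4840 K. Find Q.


dT = 20.6290 K
Q = 82.0690 * 4.7570 * 20.6290 / 0.4800 = 16778.3493 W

16778.3493 W


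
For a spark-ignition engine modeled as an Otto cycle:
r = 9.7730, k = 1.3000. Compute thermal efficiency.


r^(k-1) = 1.9816
eta = 1 - 1/1.9816 = 0.4953 = 49.5348%

49.5348%


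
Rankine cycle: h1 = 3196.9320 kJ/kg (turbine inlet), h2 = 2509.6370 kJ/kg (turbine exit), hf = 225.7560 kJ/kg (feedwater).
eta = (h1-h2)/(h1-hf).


W = 687.2950 kJ/kg
Q_in = 2971.1760 kJ/kg
eta = 0.2313 = 23.1321%

eta = 23.1321%


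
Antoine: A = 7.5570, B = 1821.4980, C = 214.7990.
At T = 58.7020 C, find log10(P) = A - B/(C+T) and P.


C+T = 273.5010
B/(C+T) = 6.6599
log10(P) = 7.5570 - 6.6599 = 0.8971
P = 10^0.8971 = 7.8898 mmHg

7.8898 mmHg


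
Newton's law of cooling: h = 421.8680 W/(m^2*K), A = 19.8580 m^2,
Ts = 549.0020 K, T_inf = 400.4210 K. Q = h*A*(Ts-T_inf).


dT = 148.5810 K
Q = 421.8680 * 19.8580 * 148.5810 = 1244730.6033 W

1244730.6033 W


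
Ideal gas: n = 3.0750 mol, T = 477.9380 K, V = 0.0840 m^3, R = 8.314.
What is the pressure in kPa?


P = nRT/V = 3.0750 * 8.314 * 477.9380 / 0.0840
= 12218.7478 / 0.0840 = 145461.2838 Pa = 145.4613 kPa

145.4613 kPa


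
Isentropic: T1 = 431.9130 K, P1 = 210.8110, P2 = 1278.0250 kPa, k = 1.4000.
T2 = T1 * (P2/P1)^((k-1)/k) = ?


(k-1)/k = 0.2857
(P2/P1)^exp = 1.6735
T2 = 431.9130 * 1.6735 = 722.7855 K

722.7855 K


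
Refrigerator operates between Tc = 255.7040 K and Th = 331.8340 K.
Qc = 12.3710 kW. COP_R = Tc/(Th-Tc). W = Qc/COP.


COP = 255.7040 / 76.1300 = 3.3588
W = 12.3710 / 3.3588 = 3.6832 kW

COP = 3.3588, W = 3.6832 kW


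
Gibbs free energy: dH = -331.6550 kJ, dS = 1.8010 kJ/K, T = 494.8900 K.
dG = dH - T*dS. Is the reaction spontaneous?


T*dS = 494.8900 * 1.8010 = 891.2969 kJ
dG = -331.6550 - 891.2969 = -1222.9519 kJ (spontaneous)

dG = -1222.9519 kJ, spontaneous


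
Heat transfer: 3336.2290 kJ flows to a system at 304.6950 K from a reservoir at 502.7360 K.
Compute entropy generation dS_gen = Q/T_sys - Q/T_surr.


dS_sys = 3336.2290/304.6950 = 10.9494 kJ/K
dS_surr = -3336.2290/502.7360 = -6.6361 kJ/K
dS_gen = 10.9494 - 6.6361 = 4.3133 kJ/K (irreversible)

dS_gen = 4.3133 kJ/K, irreversible


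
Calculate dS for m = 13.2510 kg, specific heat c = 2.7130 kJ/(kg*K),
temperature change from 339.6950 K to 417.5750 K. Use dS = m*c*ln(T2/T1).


T2/T1 = 1.2293
ln(T2/T1) = 0.2064
dS = 13.2510 * 2.7130 * 0.2064 = 7.4206 kJ/K

7.4206 kJ/K


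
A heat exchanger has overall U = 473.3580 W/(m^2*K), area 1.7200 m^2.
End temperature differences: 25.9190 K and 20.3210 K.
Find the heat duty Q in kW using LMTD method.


LMTD = 23.0066 K
Q = 473.3580 * 1.7200 * 23.0066 = 18731.4180 W = 18.7314 kW

18.7314 kW


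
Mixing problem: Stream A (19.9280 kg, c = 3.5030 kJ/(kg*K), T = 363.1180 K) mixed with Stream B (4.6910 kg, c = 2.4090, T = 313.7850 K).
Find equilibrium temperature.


num = 28894.4276
den = 81.1084
Tf = 356.2446 K

356.2446 K


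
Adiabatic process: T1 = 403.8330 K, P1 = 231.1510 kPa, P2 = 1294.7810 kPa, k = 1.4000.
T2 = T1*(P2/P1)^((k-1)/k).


(k-1)/k = 0.2857
(P2/P1)^exp = 1.6361
T2 = 403.8330 * 1.6361 = 660.6964 K

660.6964 K


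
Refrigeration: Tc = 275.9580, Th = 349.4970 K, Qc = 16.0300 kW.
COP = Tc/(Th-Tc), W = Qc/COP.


COP = 275.9580 / 73.5390 = 3.7525
W = 16.0300 / 3.7525 = 4.2718 kW

COP = 3.7525, W = 4.2718 kW


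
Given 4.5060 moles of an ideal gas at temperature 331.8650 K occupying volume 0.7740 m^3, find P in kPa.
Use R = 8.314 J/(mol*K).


P = nRT/V = 4.5060 * 8.314 * 331.8650 / 0.7740
= 12432.6200 / 0.7740 = 16062.8165 Pa = 16.0628 kPa

16.0628 kPa


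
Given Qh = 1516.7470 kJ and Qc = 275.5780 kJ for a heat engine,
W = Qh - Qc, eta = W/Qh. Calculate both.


W = 1516.7470 - 275.5780 = 1241.1690 kJ
eta = 1241.1690 / 1516.7470 = 0.8183 = 81.8310%

W = 1241.1690 kJ, eta = 81.8310%


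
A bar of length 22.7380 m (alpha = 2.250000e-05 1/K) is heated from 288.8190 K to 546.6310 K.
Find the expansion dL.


dT = 257.8120 K
dL = 2.250000e-05 * 22.7380 * 257.8120 = 0.131898 m
L_final = 22.869898 m

dL = 0.131898 m


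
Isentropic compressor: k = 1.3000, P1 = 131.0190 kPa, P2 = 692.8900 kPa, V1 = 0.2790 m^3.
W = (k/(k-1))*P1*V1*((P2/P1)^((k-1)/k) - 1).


(k-1)/k = 0.2308
(P2/P1)^exp = 1.4687
W = 4.3333 * 131.0190 * 0.2790 * (1.4687 - 1) = 74.2372 kJ

74.2372 kJ


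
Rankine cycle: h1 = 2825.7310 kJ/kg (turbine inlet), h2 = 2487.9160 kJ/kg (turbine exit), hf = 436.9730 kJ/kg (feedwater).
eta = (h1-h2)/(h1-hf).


W = 337.8150 kJ/kg
Q_in = 2388.7580 kJ/kg
eta = 0.1414 = 14.1419%

eta = 14.1419%


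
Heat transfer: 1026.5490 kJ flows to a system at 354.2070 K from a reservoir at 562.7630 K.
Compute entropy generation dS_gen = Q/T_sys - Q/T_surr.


dS_sys = 1026.5490/354.2070 = 2.8982 kJ/K
dS_surr = -1026.5490/562.7630 = -1.8241 kJ/K
dS_gen = 2.8982 - 1.8241 = 1.0740 kJ/K (irreversible)

dS_gen = 1.0740 kJ/K, irreversible


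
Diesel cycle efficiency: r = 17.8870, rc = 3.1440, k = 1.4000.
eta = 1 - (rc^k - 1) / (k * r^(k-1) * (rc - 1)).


r^(k-1) = 3.1697
rc^k = 4.9714
eta = 0.5826 = 58.2581%

58.2581%


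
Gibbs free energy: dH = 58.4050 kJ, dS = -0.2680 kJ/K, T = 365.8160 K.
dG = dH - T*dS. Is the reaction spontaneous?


T*dS = 365.8160 * -0.2680 = -98.0387 kJ
dG = 58.4050 + 98.0387 = 156.4437 kJ (non-spontaneous)

dG = 156.4437 kJ, non-spontaneous


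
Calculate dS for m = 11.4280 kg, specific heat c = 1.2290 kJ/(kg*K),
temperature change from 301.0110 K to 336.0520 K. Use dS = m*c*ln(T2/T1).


T2/T1 = 1.1164
ln(T2/T1) = 0.1101
dS = 11.4280 * 1.2290 * 0.1101 = 1.5466 kJ/K

1.5466 kJ/K


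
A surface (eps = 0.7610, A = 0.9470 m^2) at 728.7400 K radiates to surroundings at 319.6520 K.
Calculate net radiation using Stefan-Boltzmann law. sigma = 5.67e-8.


T^4 = 2.8203e+11
Tsurr^4 = 1.0440e+10
Q = 0.7610 * 5.67e-8 * 0.9470 * 2.7159e+11 = 11097.5230 W

11097.5230 W


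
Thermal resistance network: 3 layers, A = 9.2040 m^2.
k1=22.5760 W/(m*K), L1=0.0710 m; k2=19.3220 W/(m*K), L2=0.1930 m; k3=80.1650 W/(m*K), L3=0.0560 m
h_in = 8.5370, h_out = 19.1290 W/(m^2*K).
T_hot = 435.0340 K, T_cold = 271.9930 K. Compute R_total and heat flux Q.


R_conv_in = 1/(8.5370*9.2040) = 0.0127
R_1 = 0.0710/(22.5760*9.2040) = 0.0003
R_2 = 0.1930/(19.3220*9.2040) = 0.0011
R_3 = 0.0560/(80.1650*9.2040) = 7.5897e-05
R_conv_out = 1/(19.1290*9.2040) = 0.0057
R_total = 0.0199 K/W
Q = 163.0410 / 0.0199 = 8189.1556 W

R_total = 0.0199 K/W, Q = 8189.1556 W


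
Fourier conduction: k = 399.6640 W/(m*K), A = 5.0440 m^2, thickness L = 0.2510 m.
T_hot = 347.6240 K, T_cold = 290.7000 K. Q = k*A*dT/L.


dT = 56.9240 K
Q = 399.6640 * 5.0440 * 56.9240 / 0.2510 = 457184.8148 W

457184.8148 W


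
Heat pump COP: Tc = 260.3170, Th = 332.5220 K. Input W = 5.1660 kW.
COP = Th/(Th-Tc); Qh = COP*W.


COP = 332.5220 / 72.2050 = 4.6052
Qh = 4.6052 * 5.1660 = 23.7907 kW

COP = 4.6052, Qh = 23.7907 kW


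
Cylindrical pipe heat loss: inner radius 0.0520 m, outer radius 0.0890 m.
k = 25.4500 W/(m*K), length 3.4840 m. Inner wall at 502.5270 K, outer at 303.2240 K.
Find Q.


dT = 199.3030 K
ln(ro/ri) = 0.5374
Q = 2*pi*25.4500*3.4840*199.3030 / 0.5374 = 206617.8862 W

206617.8862 W


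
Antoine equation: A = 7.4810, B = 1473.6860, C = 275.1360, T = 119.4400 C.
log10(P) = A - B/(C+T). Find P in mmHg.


C+T = 394.5760
B/(C+T) = 3.7349
log10(P) = 7.4810 - 3.7349 = 3.7461
P = 10^3.7461 = 5573.6578 mmHg

5573.6578 mmHg


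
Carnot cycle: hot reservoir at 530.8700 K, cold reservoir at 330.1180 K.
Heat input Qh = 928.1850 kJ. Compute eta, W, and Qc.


eta = 1 - 330.1180/530.8700 = 0.3782
W = 0.3782 * 928.1850 = 350.9993 kJ
Qc = 928.1850 - 350.9993 = 577.1857 kJ

eta = 37.8157%, W = 350.9993 kJ, Qc = 577.1857 kJ


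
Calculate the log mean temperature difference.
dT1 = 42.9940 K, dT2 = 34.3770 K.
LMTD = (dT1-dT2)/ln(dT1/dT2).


dT1/dT2 = 1.2507
ln(dT1/dT2) = 0.2237
LMTD = 8.6170 / 0.2237 = 38.5250 K

38.5250 K


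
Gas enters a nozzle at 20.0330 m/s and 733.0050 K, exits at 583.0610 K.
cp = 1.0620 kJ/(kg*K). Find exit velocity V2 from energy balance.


dT = 149.9440 K
2*cp*1000*dT = 318481.0560
V1^2 = 401.3211
V2 = sqrt(318882.3771) = 564.6967 m/s

564.6967 m/s


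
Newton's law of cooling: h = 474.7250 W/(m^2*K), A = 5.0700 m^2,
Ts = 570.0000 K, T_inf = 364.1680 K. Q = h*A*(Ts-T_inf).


dT = 205.8320 K
Q = 474.7250 * 5.0700 * 205.8320 = 495407.9327 W

495407.9327 W


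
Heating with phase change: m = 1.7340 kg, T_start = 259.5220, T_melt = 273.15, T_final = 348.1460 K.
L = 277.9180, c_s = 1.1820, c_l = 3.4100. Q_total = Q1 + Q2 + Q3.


Q1 (sensible, solid) = 1.7340 * 1.1820 * 13.6280 = 27.9318 kJ
Q2 (latent) = 1.7340 * 277.9180 = 481.9098 kJ
Q3 (sensible, liquid) = 1.7340 * 3.4100 * 74.9960 = 443.4468 kJ
Q_total = 953.2884 kJ

953.2884 kJ


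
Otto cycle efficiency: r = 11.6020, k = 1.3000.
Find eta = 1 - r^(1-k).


r^(k-1) = 2.0862
eta = 1 - 1/2.0862 = 0.5207 = 52.0664%

52.0664%


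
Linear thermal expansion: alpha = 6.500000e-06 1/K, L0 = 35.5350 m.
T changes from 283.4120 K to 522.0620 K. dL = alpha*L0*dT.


dT = 238.6500 K
dL = 6.500000e-06 * 35.5350 * 238.6500 = 0.055123 m
L_final = 35.590123 m

dL = 0.055123 m


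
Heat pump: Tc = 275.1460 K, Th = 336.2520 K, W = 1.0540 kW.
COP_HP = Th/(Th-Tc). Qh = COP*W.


COP = 336.2520 / 61.1060 = 5.5028
Qh = 5.5028 * 1.0540 = 5.7999 kW

COP = 5.5028, Qh = 5.7999 kW


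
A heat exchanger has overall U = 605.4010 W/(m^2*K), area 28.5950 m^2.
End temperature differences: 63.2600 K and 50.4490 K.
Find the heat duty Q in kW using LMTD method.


LMTD = 56.6131 K
Q = 605.4010 * 28.5950 * 56.6131 = 980054.7582 W = 980.0548 kW

980.0548 kW


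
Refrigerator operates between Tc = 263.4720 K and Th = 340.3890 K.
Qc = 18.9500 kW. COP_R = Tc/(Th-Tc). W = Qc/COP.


COP = 263.4720 / 76.9170 = 3.4254
W = 18.9500 / 3.4254 = 5.5322 kW

COP = 3.4254, W = 5.5322 kW


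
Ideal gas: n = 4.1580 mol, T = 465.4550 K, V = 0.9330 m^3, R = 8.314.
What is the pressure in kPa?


P = nRT/V = 4.1580 * 8.314 * 465.4550 / 0.9330
= 16090.5988 / 0.9330 = 17246.0866 Pa = 17.2461 kPa

17.2461 kPa


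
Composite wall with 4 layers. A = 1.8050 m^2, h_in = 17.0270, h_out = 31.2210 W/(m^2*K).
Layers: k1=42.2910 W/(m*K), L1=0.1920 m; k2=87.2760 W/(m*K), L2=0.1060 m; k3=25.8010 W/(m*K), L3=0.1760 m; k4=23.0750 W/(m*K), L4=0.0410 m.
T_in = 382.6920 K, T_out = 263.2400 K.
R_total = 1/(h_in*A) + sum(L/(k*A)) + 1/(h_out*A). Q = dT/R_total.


R_conv_in = 1/(17.0270*1.8050) = 0.0325
R_1 = 0.1920/(42.2910*1.8050) = 0.0025
R_2 = 0.1060/(87.2760*1.8050) = 0.0007
R_3 = 0.1760/(25.8010*1.8050) = 0.0038
R_4 = 0.0410/(23.0750*1.8050) = 0.0010
R_conv_out = 1/(31.2210*1.8050) = 0.0177
R_total = 0.0582 K/W
Q = 119.4520 / 0.0582 = 2051.2343 W

R_total = 0.0582 K/W, Q = 2051.2343 W


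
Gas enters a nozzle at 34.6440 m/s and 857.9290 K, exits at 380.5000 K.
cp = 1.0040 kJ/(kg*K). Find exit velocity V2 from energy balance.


dT = 477.4290 K
2*cp*1000*dT = 958677.4320
V1^2 = 1200.2067
V2 = sqrt(959877.6387) = 979.7335 m/s

979.7335 m/s


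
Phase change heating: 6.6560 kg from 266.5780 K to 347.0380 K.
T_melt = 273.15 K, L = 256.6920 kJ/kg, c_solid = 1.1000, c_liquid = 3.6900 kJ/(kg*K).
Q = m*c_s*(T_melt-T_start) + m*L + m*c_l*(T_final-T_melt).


Q1 (sensible, solid) = 6.6560 * 1.1000 * 6.5720 = 48.1176 kJ
Q2 (latent) = 6.6560 * 256.6920 = 1708.5420 kJ
Q3 (sensible, liquid) = 6.6560 * 3.6900 * 73.8880 = 1814.7366 kJ
Q_total = 3571.3961 kJ

3571.3961 kJ


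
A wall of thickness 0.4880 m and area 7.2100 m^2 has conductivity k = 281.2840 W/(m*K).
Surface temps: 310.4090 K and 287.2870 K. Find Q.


dT = 23.1220 K
Q = 281.2840 * 7.2100 * 23.1220 / 0.4880 = 96091.6983 W

96091.6983 W


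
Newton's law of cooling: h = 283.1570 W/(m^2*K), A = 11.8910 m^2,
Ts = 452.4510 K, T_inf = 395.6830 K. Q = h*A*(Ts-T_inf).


dT = 56.7680 K
Q = 283.1570 * 11.8910 * 56.7680 = 191138.9849 W

191138.9849 W


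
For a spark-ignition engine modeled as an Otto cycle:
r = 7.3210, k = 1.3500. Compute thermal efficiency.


r^(k-1) = 2.0072
eta = 1 - 1/2.0072 = 0.5018 = 50.1804%

50.1804%


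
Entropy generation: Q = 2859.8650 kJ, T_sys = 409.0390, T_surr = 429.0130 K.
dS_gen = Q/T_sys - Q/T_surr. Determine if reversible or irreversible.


dS_sys = 2859.8650/409.0390 = 6.9917 kJ/K
dS_surr = -2859.8650/429.0130 = -6.6661 kJ/K
dS_gen = 6.9917 - 6.6661 = 0.3255 kJ/K (irreversible)

dS_gen = 0.3255 kJ/K, irreversible


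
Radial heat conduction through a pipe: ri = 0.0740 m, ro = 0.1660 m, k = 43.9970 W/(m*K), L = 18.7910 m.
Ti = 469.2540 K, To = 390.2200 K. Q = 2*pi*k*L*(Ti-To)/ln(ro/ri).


dT = 79.0340 K
ln(ro/ri) = 0.8079
Q = 2*pi*43.9970*18.7910*79.0340 / 0.8079 = 508155.9090 W

508155.9090 W


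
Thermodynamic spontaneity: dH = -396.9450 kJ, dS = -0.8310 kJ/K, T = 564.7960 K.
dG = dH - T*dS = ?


T*dS = 564.7960 * -0.8310 = -469.3455 kJ
dG = -396.9450 + 469.3455 = 72.4005 kJ (non-spontaneous)

dG = 72.4005 kJ, non-spontaneous


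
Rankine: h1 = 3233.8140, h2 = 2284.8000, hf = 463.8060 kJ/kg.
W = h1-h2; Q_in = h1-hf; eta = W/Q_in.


W = 949.0140 kJ/kg
Q_in = 2770.0080 kJ/kg
eta = 0.3426 = 34.2603%

eta = 34.2603%


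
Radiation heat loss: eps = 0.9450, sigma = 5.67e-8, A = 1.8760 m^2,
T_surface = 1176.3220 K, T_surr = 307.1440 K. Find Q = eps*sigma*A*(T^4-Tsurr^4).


T^4 = 1.9147e+12
Tsurr^4 = 8.8996e+09
Q = 0.9450 * 5.67e-8 * 1.8760 * 1.9058e+12 = 191570.7881 W

191570.7881 W


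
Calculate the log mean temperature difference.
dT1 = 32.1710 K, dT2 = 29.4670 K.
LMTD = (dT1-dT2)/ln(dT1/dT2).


dT1/dT2 = 1.0918
ln(dT1/dT2) = 0.0878
LMTD = 2.7040 / 0.0878 = 30.7992 K

30.7992 K


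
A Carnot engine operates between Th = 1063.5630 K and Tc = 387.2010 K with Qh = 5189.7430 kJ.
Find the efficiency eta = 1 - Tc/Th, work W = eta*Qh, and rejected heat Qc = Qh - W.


eta = 1 - 387.2010/1063.5630 = 0.6359
W = 0.6359 * 5189.7430 = 3300.3639 kJ
Qc = 5189.7430 - 3300.3639 = 1889.3791 kJ

eta = 63.5940%, W = 3300.3639 kJ, Qc = 1889.3791 kJ


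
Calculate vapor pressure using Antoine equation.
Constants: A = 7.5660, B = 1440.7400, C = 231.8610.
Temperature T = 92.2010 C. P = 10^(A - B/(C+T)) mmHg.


C+T = 324.0620
B/(C+T) = 4.4459
log10(P) = 7.5660 - 4.4459 = 3.1201
P = 10^3.1201 = 1318.6282 mmHg

1318.6282 mmHg


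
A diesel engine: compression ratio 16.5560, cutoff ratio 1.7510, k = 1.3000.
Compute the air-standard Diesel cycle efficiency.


r^(k-1) = 2.3211
rc^k = 2.0714
eta = 0.5272 = 52.7178%

52.7178%


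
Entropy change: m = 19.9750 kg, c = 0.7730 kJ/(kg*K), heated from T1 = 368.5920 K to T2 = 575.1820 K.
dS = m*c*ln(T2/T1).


T2/T1 = 1.5605
ln(T2/T1) = 0.4450
dS = 19.9750 * 0.7730 * 0.4450 = 6.8710 kJ/K

6.8710 kJ/K


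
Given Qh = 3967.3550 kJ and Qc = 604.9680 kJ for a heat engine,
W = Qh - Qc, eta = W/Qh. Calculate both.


W = 3967.3550 - 604.9680 = 3362.3870 kJ
eta = 3362.3870 / 3967.3550 = 0.8475 = 84.7514%

W = 3362.3870 kJ, eta = 84.7514%


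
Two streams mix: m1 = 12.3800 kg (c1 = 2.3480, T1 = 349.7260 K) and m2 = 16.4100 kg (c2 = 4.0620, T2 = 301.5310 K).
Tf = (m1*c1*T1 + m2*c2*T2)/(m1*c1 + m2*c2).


num = 30265.1978
den = 95.7257
Tf = 316.1660 K

316.1660 K


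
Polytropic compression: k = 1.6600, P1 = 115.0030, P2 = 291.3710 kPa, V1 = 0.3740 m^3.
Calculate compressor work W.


(k-1)/k = 0.3976
(P2/P1)^exp = 1.4472
W = 2.5152 * 115.0030 * 0.3740 * (1.4472 - 1) = 48.3755 kJ

48.3755 kJ


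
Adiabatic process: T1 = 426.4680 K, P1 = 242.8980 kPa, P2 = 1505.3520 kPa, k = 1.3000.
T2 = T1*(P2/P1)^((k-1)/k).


(k-1)/k = 0.2308
(P2/P1)^exp = 1.5234
T2 = 426.4680 * 1.5234 = 649.6884 K

649.6884 K


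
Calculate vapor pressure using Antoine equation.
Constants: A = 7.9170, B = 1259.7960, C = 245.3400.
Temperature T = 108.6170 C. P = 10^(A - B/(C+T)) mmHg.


C+T = 353.9570
B/(C+T) = 3.5592
log10(P) = 7.9170 - 3.5592 = 4.3578
P = 10^4.3578 = 22794.0716 mmHg

22794.0716 mmHg


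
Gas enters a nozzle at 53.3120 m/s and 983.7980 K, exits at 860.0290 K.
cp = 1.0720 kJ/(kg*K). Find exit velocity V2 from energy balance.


dT = 123.7690 K
2*cp*1000*dT = 265360.7360
V1^2 = 2842.1693
V2 = sqrt(268202.9053) = 517.8831 m/s

517.8831 m/s


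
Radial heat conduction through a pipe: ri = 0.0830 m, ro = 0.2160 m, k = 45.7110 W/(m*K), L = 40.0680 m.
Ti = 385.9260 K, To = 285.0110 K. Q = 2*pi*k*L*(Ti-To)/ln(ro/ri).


dT = 100.9150 K
ln(ro/ri) = 0.9564
Q = 2*pi*45.7110*40.0680*100.9150 / 0.9564 = 1214219.6266 W

1214219.6266 W


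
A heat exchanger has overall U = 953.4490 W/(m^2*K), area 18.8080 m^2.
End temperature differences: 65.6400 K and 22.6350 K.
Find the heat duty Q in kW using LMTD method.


LMTD = 40.3921 K
Q = 953.4490 * 18.8080 * 40.3921 = 724330.4174 W = 724.3304 kW

724.3304 kW


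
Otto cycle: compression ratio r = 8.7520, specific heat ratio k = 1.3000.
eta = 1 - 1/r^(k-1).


r^(k-1) = 1.9170
eta = 1 - 1/1.9170 = 0.4784 = 47.8364%

47.8364%


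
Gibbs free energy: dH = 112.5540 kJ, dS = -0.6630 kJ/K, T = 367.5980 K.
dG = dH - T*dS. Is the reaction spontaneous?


T*dS = 367.5980 * -0.6630 = -243.7175 kJ
dG = 112.5540 + 243.7175 = 356.2715 kJ (non-spontaneous)

dG = 356.2715 kJ, non-spontaneous


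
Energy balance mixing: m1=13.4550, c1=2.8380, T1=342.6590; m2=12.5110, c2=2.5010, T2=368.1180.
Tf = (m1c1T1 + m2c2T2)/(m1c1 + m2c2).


num = 24602.9496
den = 69.4753
Tf = 354.1251 K

354.1251 K


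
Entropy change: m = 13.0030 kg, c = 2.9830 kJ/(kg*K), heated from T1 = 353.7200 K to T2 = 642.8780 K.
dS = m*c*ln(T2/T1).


T2/T1 = 1.8175
ln(T2/T1) = 0.5974
dS = 13.0030 * 2.9830 * 0.5974 = 23.1738 kJ/K

23.1738 kJ/K


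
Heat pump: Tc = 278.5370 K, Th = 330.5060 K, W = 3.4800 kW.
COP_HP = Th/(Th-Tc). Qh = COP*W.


COP = 330.5060 / 51.9690 = 6.3597
Qh = 6.3597 * 3.4800 = 22.1317 kW

COP = 6.3597, Qh = 22.1317 kW


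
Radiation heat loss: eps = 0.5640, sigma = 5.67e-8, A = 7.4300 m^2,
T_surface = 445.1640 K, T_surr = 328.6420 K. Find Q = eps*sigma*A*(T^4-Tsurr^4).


T^4 = 3.9272e+10
Tsurr^4 = 1.1665e+10
Q = 0.5640 * 5.67e-8 * 7.4300 * 2.7607e+10 = 6559.3820 W

6559.3820 W


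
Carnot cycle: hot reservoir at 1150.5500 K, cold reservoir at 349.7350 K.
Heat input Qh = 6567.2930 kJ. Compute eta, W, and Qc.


eta = 1 - 349.7350/1150.5500 = 0.6960
W = 0.6960 * 6567.2930 = 4571.0197 kJ
Qc = 6567.2930 - 4571.0197 = 1996.2733 kJ

eta = 69.6028%, W = 4571.0197 kJ, Qc = 1996.2733 kJ


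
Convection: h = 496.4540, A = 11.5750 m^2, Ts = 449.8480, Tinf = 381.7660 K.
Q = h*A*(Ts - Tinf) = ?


dT = 68.0820 K
Q = 496.4540 * 11.5750 * 68.0820 = 391230.1527 W

391230.1527 W


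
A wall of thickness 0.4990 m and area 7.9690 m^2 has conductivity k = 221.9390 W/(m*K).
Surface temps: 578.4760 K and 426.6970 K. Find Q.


dT = 151.7790 K
Q = 221.9390 * 7.9690 * 151.7790 / 0.4990 = 537958.2761 W

537958.2761 W


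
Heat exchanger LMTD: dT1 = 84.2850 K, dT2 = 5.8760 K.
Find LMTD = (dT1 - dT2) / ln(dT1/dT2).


dT1/dT2 = 14.3439
ln(dT1/dT2) = 2.6633
LMTD = 78.4090 / 2.6633 = 29.4402 K

29.4402 K


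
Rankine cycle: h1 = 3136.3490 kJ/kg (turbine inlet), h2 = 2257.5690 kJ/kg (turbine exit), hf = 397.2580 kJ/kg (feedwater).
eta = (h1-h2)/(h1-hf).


W = 878.7800 kJ/kg
Q_in = 2739.0910 kJ/kg
eta = 0.3208 = 32.0829%

eta = 32.0829%


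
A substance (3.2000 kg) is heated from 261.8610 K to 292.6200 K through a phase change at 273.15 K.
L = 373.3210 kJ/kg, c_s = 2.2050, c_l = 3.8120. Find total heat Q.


Q1 (sensible, solid) = 3.2000 * 2.2050 * 11.2890 = 79.6552 kJ
Q2 (latent) = 3.2000 * 373.3210 = 1194.6272 kJ
Q3 (sensible, liquid) = 3.2000 * 3.8120 * 19.4700 = 237.5028 kJ
Q_total = 1511.7852 kJ

1511.7852 kJ


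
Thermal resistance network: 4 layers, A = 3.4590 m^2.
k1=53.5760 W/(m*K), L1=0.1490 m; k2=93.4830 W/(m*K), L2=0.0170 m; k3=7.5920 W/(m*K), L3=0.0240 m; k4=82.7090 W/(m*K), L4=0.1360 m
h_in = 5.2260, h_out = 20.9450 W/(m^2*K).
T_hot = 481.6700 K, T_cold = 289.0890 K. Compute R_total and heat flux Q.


R_conv_in = 1/(5.2260*3.4590) = 0.0553
R_1 = 0.1490/(53.5760*3.4590) = 0.0008
R_2 = 0.0170/(93.4830*3.4590) = 5.2573e-05
R_3 = 0.0240/(7.5920*3.4590) = 0.0009
R_4 = 0.1360/(82.7090*3.4590) = 0.0005
R_conv_out = 1/(20.9450*3.4590) = 0.0138
R_total = 0.0714 K/W
Q = 192.5810 / 0.0714 = 2698.4047 W

R_total = 0.0714 K/W, Q = 2698.4047 W


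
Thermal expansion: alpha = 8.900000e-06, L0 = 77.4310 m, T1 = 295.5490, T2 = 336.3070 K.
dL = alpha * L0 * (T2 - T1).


dT = 40.7580 K
dL = 8.900000e-06 * 77.4310 * 40.7580 = 0.028088 m
L_final = 77.459088 m

dL = 0.028088 m


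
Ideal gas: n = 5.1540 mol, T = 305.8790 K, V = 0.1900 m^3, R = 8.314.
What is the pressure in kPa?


P = nRT/V = 5.1540 * 8.314 * 305.8790 / 0.1900
= 13107.0240 / 0.1900 = 68984.3371 Pa = 68.9843 kPa

68.9843 kPa


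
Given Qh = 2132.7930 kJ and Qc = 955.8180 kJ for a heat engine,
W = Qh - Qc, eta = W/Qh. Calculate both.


W = 2132.7930 - 955.8180 = 1176.9750 kJ
eta = 1176.9750 / 2132.7930 = 0.5518 = 55.1847%

W = 1176.9750 kJ, eta = 55.1847%


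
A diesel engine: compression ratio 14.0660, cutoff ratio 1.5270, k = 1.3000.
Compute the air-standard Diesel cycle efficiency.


r^(k-1) = 2.2103
rc^k = 1.7338
eta = 0.5154 = 51.5434%

51.5434%


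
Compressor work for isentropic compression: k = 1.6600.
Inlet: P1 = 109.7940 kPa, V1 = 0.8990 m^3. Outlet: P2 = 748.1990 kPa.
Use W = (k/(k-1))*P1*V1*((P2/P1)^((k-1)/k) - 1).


(k-1)/k = 0.3976
(P2/P1)^exp = 2.1447
W = 2.5152 * 109.7940 * 0.8990 * (2.1447 - 1) = 284.1811 kJ

284.1811 kJ


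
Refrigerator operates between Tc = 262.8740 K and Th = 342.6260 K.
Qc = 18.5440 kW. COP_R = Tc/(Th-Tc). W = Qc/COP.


COP = 262.8740 / 79.7520 = 3.2961
W = 18.5440 / 3.2961 = 5.6260 kW

COP = 3.2961, W = 5.6260 kW


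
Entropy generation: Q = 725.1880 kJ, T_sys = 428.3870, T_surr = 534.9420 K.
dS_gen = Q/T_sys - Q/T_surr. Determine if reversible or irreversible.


dS_sys = 725.1880/428.3870 = 1.6928 kJ/K
dS_surr = -725.1880/534.9420 = -1.3556 kJ/K
dS_gen = 1.6928 - 1.3556 = 0.3372 kJ/K (irreversible)

dS_gen = 0.3372 kJ/K, irreversible


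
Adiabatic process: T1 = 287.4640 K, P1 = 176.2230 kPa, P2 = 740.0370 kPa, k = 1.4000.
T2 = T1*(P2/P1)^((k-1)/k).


(k-1)/k = 0.2857
(P2/P1)^exp = 1.5068
T2 = 287.4640 * 1.5068 = 433.1497 K

433.1497 K


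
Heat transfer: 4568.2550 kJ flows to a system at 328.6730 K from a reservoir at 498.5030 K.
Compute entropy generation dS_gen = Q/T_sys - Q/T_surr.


dS_sys = 4568.2550/328.6730 = 13.8991 kJ/K
dS_surr = -4568.2550/498.5030 = -9.1639 kJ/K
dS_gen = 13.8991 - 9.1639 = 4.7351 kJ/K (irreversible)

dS_gen = 4.7351 kJ/K, irreversible


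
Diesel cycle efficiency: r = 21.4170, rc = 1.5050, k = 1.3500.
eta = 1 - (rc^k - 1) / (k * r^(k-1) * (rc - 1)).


r^(k-1) = 2.9226
rc^k = 1.7365
eta = 0.6304 = 63.0358%

63.0358%


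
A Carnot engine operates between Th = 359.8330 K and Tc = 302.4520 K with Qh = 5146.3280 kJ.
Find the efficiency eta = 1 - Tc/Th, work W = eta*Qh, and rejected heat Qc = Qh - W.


eta = 1 - 302.4520/359.8330 = 0.1595
W = 0.1595 * 5146.3280 = 820.6625 kJ
Qc = 5146.3280 - 820.6625 = 4325.6655 kJ

eta = 15.9466%, W = 820.6625 kJ, Qc = 4325.6655 kJ


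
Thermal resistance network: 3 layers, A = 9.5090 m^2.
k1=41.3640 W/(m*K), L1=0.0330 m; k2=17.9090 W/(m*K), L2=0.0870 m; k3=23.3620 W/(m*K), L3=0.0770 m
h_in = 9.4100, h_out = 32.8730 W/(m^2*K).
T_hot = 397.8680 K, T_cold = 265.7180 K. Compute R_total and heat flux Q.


R_conv_in = 1/(9.4100*9.5090) = 0.0112
R_1 = 0.0330/(41.3640*9.5090) = 8.3899e-05
R_2 = 0.0870/(17.9090*9.5090) = 0.0005
R_3 = 0.0770/(23.3620*9.5090) = 0.0003
R_conv_out = 1/(32.8730*9.5090) = 0.0032
R_total = 0.0153 K/W
Q = 132.1500 / 0.0153 = 8628.1240 W

R_total = 0.0153 K/W, Q = 8628.1240 W


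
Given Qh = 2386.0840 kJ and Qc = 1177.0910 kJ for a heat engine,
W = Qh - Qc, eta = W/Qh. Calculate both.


W = 2386.0840 - 1177.0910 = 1208.9930 kJ
eta = 1208.9930 / 2386.0840 = 0.5067 = 50.6685%

W = 1208.9930 kJ, eta = 50.6685%


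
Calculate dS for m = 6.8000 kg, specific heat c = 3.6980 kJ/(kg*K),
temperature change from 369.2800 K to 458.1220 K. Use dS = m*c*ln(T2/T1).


T2/T1 = 1.2406
ln(T2/T1) = 0.2156
dS = 6.8000 * 3.6980 * 0.2156 = 5.4211 kJ/K

5.4211 kJ/K


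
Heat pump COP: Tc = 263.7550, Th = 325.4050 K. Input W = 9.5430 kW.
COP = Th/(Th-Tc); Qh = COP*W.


COP = 325.4050 / 61.6500 = 5.2783
Qh = 5.2783 * 9.5430 = 50.3705 kW

COP = 5.2783, Qh = 50.3705 kW


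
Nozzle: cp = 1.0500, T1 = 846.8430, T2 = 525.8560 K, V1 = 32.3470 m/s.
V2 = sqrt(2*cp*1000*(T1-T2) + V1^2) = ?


dT = 320.9870 K
2*cp*1000*dT = 674072.7000
V1^2 = 1046.3284
V2 = sqrt(675119.0284) = 821.6563 m/s

821.6563 m/s


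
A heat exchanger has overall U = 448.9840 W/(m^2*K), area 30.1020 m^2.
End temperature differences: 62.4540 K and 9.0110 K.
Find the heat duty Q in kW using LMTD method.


LMTD = 27.6051 K
Q = 448.9840 * 30.1020 * 27.6051 = 373091.3922 W = 373.0914 kW

373.0914 kW


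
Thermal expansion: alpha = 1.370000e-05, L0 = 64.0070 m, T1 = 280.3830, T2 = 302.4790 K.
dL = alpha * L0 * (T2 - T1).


dT = 22.0960 K
dL = 1.370000e-05 * 64.0070 * 22.0960 = 0.019376 m
L_final = 64.026376 m

dL = 0.019376 m


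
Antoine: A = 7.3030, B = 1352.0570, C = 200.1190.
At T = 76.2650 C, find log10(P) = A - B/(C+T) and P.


C+T = 276.3840
B/(C+T) = 4.8920
log10(P) = 7.3030 - 4.8920 = 2.4110
P = 10^2.4110 = 257.6612 mmHg

257.6612 mmHg


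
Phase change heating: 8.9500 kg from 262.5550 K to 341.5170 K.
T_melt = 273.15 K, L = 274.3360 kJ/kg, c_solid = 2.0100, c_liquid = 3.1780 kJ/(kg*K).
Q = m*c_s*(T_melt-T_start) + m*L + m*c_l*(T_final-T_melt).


Q1 (sensible, solid) = 8.9500 * 2.0100 * 10.5950 = 190.5988 kJ
Q2 (latent) = 8.9500 * 274.3360 = 2455.3072 kJ
Q3 (sensible, liquid) = 8.9500 * 3.1780 * 68.3670 = 1944.5694 kJ
Q_total = 4590.4754 kJ

4590.4754 kJ
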